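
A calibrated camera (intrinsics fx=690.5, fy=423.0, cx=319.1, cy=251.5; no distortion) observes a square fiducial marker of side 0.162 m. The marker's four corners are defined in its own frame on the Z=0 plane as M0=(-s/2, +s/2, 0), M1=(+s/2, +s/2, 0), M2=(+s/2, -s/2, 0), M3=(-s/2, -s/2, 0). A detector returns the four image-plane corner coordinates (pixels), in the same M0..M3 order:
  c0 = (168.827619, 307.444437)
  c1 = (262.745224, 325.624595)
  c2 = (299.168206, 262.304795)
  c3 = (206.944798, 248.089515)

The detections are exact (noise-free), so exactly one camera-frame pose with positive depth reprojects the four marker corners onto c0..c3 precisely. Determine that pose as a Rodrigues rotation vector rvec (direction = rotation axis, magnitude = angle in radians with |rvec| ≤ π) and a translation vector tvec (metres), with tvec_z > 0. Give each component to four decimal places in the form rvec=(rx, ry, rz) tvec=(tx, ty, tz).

Intrinsics K: fx=690.5, fy=423.0, cx=319.1, cy=251.5
Marker side s = 0.162 m; corners in marker frame (Z=0):
  M0 = (-0.0810, +0.0810, 0)
  M1 = (+0.0810, +0.0810, 0)
  M2 = (+0.0810, -0.0810, 0)
  M3 = (-0.0810, -0.0810, 0)
Detected image corners:
  c0 = (168.827619, 307.444437) px
  c1 = (262.745224, 325.624595) px
  c2 = (299.168206, 262.304795) px
  c3 = (206.944798, 248.089515) px
Planar DLT: solve 8×8 A·h = b for H (H[2,2]=1):
  H  [+496.10363 -287.90062 +233.53393]
  H  [+4.25709 +307.93595 +285.03530]
  H  [-0.33402 -0.24612 +1.00000]
B = K⁻¹H; ‖b₁‖=0.957570, ‖b₂‖=0.957570; λ = 2/(‖b₁‖+‖b₂‖) = 1.044310, sign → tz>0 ⇒ λ=+1.044310
r₁ = λ·B[:,0] = (+0.91151,+0.21791,-0.34882); r₂ = λ·B[:,1] = (-0.31664,+0.91306,-0.25703)
r₃ = r₁×r₂ = (+0.26248,+0.34473,+0.90125); SVD([r₁ r₂ r₃]) → R = UVᵀ:
  R  [+0.91151 -0.31664 +0.26248]
  R  [+0.21791 +0.91306 +0.34473]
  R  [-0.34882 -0.25703 +0.90125]
t = (-0.12941, +0.08279, +1.04431) m
tr R = 2.725818; θ = arccos((tr R − 1)/2) = 0.529798 rad = 30.355°
axis k = ((R−Rᵀ)₃₂, (R−Rᵀ)₁₃, (R−Rᵀ)₂₁) / (2 sinθ) = (-0.595383, +0.604822, +0.528875)
rvec = θ·k = (-0.315433, +0.320434, +0.280197)

rvec=(-0.3154, 0.3204, 0.2802) tvec=(-0.1294, 0.0828, 1.0443)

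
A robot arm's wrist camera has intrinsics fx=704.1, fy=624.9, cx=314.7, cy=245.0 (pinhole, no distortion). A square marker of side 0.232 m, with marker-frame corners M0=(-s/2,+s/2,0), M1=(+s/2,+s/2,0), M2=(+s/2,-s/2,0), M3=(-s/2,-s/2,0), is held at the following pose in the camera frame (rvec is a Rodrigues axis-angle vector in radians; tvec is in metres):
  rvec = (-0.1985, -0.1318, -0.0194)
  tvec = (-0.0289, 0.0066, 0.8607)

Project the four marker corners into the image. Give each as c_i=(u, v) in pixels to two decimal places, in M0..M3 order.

c0=(194.76, 336.93) c1=(388.80, 332.57) c2=(379.21, 170.03) c3=(194.96, 168.41)

Intrinsics K: fx=704.1, fy=624.9, cx=314.7, cy=245.0
Marker side s = 0.232 m; corners in marker frame (Z=0):
  M0 = (-0.1160, +0.1160, 0)
  M1 = (+0.1160, +0.1160, 0)
  M2 = (+0.1160, -0.1160, 0)
  M3 = (-0.1160, -0.1160, 0)
rvec = (-0.1985, -0.1318, -0.0194), |rvec| = θ = 0.23906 rad = 13.697°
Rodrigues: sinθ=0.23679, 1−cosθ=0.02844; R = I + sinθ·[k]× + (1−cosθ)·[k]×²:
    [+0.99117 +0.03223 -0.12863]
    [-0.00620 +0.98021 +0.19789]
    [+0.13246 -0.19534 +0.97175]
t = (-0.0289, 0.0066, 0.8607) m
M0: Pc = R·M0+t = (-0.14014, +0.12102, +0.82267); u = 704.1·(-0.14014)/0.82267 + 314.7 = 194.7619, v = 624.9·(+0.12102)/0.82267 + 245.0 = 336.9283
M1: Pc = R·M1+t = (+0.08981, +0.11958, +0.85341); u = 704.1·(+0.08981)/0.85341 + 314.7 = 388.8014, v = 624.9·(+0.11958)/0.85341 + 245.0 = 332.5652
M2: Pc = R·M2+t = (+0.08234, -0.10782, +0.89873); u = 704.1·(+0.08234)/0.89873 + 314.7 = 379.2058, v = 624.9·(-0.10782)/0.89873 + 245.0 = 170.0290
M3: Pc = R·M3+t = (-0.14761, -0.10638, +0.86799); u = 704.1·(-0.14761)/0.86799 + 314.7 = 194.9577, v = 624.9·(-0.10638)/0.86799 + 245.0 = 168.4096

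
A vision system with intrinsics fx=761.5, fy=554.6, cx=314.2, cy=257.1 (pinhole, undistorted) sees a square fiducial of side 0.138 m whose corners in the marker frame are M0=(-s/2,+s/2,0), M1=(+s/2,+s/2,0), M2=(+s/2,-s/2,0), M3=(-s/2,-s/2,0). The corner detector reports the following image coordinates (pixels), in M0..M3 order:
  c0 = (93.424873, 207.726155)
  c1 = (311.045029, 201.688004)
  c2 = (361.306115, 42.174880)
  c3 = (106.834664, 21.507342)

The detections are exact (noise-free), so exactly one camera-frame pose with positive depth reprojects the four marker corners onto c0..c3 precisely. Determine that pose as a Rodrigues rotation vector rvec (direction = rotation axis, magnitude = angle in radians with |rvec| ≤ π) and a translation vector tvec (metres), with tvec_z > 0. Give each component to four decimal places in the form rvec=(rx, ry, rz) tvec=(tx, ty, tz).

Intrinsics K: fx=761.5, fy=554.6, cx=314.2, cy=257.1
Marker side s = 0.138 m; corners in marker frame (Z=0):
  M0 = (-0.0690, +0.0690, 0)
  M1 = (+0.0690, +0.0690, 0)
  M2 = (+0.0690, -0.0690, 0)
  M3 = (-0.0690, -0.0690, 0)
Detected image corners:
  c0 = (93.424873, 207.726155) px
  c1 = (311.045029, 201.688004) px
  c2 = (361.306115, 42.174880) px
  c3 = (106.834664, 21.507342) px
Planar DLT: solve 8×8 A·h = b for H (H[2,2]=1):
  H  [+1931.17780 +37.63792 +225.42950]
  H  [+170.51668 +1396.33825 +126.14697]
  H  [+1.06553 +1.27501 +1.00000]
B = K⁻¹H; ‖b₁‖=2.359007, ‖b₂‖=2.359007; λ = 2/(‖b₁‖+‖b₂‖) = 0.423907, sign → tz>0 ⇒ λ=+0.423907
r₁ = λ·B[:,0] = (+0.88867,-0.07906,+0.45168); r₂ = λ·B[:,1] = (-0.20206,+0.81673,+0.54048)
r₃ = r₁×r₂ = (-0.41163,-0.57158,+0.70983); SVD([r₁ r₂ r₃]) → R = UVᵀ:
  R  [+0.88867 -0.20206 -0.41163]
  R  [-0.07906 +0.81673 -0.57158]
  R  [+0.45168 +0.54048 +0.70983]
t = (-0.04942, -0.10009, +0.42391) m
tr R = 2.415230; θ = arccos((tr R − 1)/2) = 0.784679 rad = 44.959°
axis k = ((R−Rᵀ)₃₂, (R−Rᵀ)₁₃, (R−Rᵀ)₂₁) / (2 sinθ) = (+0.786911, -0.610897, +0.087036)
rvec = θ·k = (+0.617473, -0.479358, +0.068295)

rvec=(0.6175, -0.4794, 0.0683) tvec=(-0.0494, -0.1001, 0.4239)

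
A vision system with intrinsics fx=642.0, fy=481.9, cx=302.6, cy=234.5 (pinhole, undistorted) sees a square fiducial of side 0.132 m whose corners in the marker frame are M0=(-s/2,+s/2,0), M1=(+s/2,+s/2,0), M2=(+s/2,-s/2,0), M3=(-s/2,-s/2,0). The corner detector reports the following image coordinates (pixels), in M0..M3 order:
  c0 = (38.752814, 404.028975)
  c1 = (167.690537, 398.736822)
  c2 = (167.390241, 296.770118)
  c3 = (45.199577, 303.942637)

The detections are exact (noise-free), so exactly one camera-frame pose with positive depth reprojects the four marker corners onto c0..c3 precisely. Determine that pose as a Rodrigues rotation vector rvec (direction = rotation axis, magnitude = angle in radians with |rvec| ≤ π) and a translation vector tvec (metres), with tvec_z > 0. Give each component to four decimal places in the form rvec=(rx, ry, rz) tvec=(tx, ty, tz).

Intrinsics K: fx=642.0, fy=481.9, cx=302.6, cy=234.5
Marker side s = 0.132 m; corners in marker frame (Z=0):
  M0 = (-0.0660, +0.0660, 0)
  M1 = (+0.0660, +0.0660, 0)
  M2 = (+0.0660, -0.0660, 0)
  M3 = (-0.0660, -0.0660, 0)
Detected image corners:
  c0 = (38.752814, 404.028975) px
  c1 = (167.690537, 398.736822) px
  c2 = (167.390241, 296.770118) px
  c3 = (45.199577, 303.942637) px
Planar DLT: solve 8×8 A·h = b for H (H[2,2]=1):
  H  [+933.12193 -66.63378 +104.11062]
  H  [-105.78151 +621.01514 +349.53314]
  H  [-0.16637 -0.41115 +1.00000]
B = K⁻¹H; ‖b₁‖=1.547101, ‖b₂‖=1.547101; λ = 2/(‖b₁‖+‖b₂‖) = 0.646370, sign → tz>0 ⇒ λ=+0.646370
r₁ = λ·B[:,0] = (+0.99016,-0.08956,-0.10754); r₂ = λ·B[:,1] = (+0.05817,+0.96228,-0.26575)
r₃ = r₁×r₂ = (+0.12728,+0.25688,+0.95802); SVD([r₁ r₂ r₃]) → R = UVᵀ:
  R  [+0.99016 +0.05817 +0.12728]
  R  [-0.08956 +0.96228 +0.25688]
  R  [-0.10754 -0.26575 +0.95802]
t = (-0.19984, +0.15429, +0.64637) m
tr R = 2.910469; θ = arccos((tr R − 1)/2) = 0.300346 rad = 17.209°
axis k = ((R−Rᵀ)₃₂, (R−Rᵀ)₁₃, (R−Rᵀ)₂₁) / (2 sinθ) = (-0.883277, +0.396847, -0.249668)
rvec = θ·k = (-0.265288, +0.119191, -0.074987)

rvec=(-0.2653, 0.1192, -0.0750) tvec=(-0.1998, 0.1543, 0.6464)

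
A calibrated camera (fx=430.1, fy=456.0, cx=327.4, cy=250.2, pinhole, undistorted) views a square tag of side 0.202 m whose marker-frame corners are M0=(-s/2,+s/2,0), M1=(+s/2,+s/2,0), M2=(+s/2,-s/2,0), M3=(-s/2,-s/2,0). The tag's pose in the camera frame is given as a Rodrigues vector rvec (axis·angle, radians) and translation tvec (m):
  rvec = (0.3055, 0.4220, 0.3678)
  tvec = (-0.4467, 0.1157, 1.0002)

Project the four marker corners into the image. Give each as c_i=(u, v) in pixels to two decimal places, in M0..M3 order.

Intrinsics K: fx=430.1, fy=456.0, cx=327.4, cy=250.2
Marker side s = 0.202 m; corners in marker frame (Z=0):
  M0 = (-0.1010, +0.1010, 0)
  M1 = (+0.1010, +0.1010, 0)
  M2 = (+0.1010, -0.1010, 0)
  M3 = (-0.1010, -0.1010, 0)
rvec = (0.3055, 0.4220, 0.3678), |rvec| = θ = 0.63772 rad = 36.539°
Rodrigues: sinθ=0.59537, 1−cosθ=0.19655; R = I + sinθ·[k]× + (1−cosθ)·[k]×²:
    [+0.84856 -0.28107 +0.44828]
    [+0.40568 +0.88952 -0.21020]
    [-0.33967 +0.36022 +0.86883]
t = (-0.4467, 0.1157, 1.0002) m
M0: Pc = R·M0+t = (-0.56079, +0.16457, +1.07089); u = 430.1·(-0.56079)/1.07089 + 327.4 = 102.1696, v = 456.0·(+0.16457)/1.07089 + 250.2 = 320.2754
M1: Pc = R·M1+t = (-0.38938, +0.24651, +1.00228); u = 430.1·(-0.38938)/1.00228 + 327.4 = 160.3065, v = 456.0·(+0.24651)/1.00228 + 250.2 = 362.3555
M2: Pc = R·M2+t = (-0.33261, +0.06683, +0.92951); u = 430.1·(-0.33261)/0.92951 + 327.4 = 173.4969, v = 456.0·(+0.06683)/0.92951 + 250.2 = 282.9865
M3: Pc = R·M3+t = (-0.50402, -0.01511, +0.99812); u = 430.1·(-0.50402)/0.99812 + 327.4 = 110.2151, v = 456.0·(-0.01511)/0.99812 + 250.2 = 243.2947

c0=(102.17, 320.28) c1=(160.31, 362.36) c2=(173.50, 282.99) c3=(110.22, 243.29)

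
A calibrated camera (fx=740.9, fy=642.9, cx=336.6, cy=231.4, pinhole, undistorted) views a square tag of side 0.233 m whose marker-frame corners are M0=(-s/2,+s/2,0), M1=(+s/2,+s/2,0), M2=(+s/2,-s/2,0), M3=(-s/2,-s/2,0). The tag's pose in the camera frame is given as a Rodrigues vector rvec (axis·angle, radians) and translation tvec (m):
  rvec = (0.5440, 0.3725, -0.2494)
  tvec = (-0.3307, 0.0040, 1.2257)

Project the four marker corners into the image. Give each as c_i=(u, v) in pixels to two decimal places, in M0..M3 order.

c0=(114.29, 287.57) c1=(223.84, 275.84) c2=(163.12, 169.76) c3=(48.77, 190.77)

Intrinsics K: fx=740.9, fy=642.9, cx=336.6, cy=231.4
Marker side s = 0.233 m; corners in marker frame (Z=0):
  M0 = (-0.1165, +0.1165, 0)
  M1 = (+0.1165, +0.1165, 0)
  M2 = (+0.1165, -0.1165, 0)
  M3 = (-0.1165, -0.1165, 0)
rvec = (0.5440, 0.3725, -0.2494), |rvec| = θ = 0.70491 rad = 40.388°
Rodrigues: sinθ=0.64796, 1−cosθ=0.23833; R = I + sinθ·[k]× + (1−cosθ)·[k]×²:
    [+0.90361 +0.32645 +0.27733]
    [-0.13206 +0.82822 -0.54461]
    [-0.40748 +0.45550 +0.79151]
t = (-0.3307, 0.0040, 1.2257) m
M0: Pc = R·M0+t = (-0.39794, +0.11587, +1.32624); u = 740.9·(-0.39794)/1.32624 + 336.6 = 114.2915, v = 642.9·(+0.11587)/1.32624 + 231.4 = 287.5701
M1: Pc = R·M1+t = (-0.18740, +0.08510, +1.23129); u = 740.9·(-0.18740)/1.23129 + 336.6 = 223.8380, v = 642.9·(+0.08510)/1.23129 + 231.4 = 275.8353
M2: Pc = R·M2+t = (-0.26346, -0.10787, +1.12516); u = 740.9·(-0.26346)/1.12516 + 336.6 = 163.1163, v = 642.9·(-0.10787)/1.12516 + 231.4 = 169.7630
M3: Pc = R·M3+t = (-0.47400, -0.07710, +1.22011); u = 740.9·(-0.47400)/1.22011 + 336.6 = 48.7660, v = 642.9·(-0.07710)/1.22011 + 231.4 = 190.7727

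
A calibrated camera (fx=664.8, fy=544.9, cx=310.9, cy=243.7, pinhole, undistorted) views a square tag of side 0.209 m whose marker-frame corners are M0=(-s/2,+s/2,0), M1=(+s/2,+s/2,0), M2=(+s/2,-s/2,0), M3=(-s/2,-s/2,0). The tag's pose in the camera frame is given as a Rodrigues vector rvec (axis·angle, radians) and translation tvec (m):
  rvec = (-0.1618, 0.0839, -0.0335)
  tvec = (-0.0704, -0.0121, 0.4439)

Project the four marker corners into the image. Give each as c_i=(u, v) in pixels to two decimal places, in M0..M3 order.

Intrinsics K: fx=664.8, fy=544.9, cx=310.9, cy=243.7
Marker side s = 0.209 m; corners in marker frame (Z=0):
  M0 = (-0.1045, +0.1045, 0)
  M1 = (+0.1045, +0.1045, 0)
  M2 = (+0.1045, -0.1045, 0)
  M3 = (-0.1045, -0.1045, 0)
rvec = (-0.1618, 0.0839, -0.0335), |rvec| = θ = 0.18531 rad = 10.618°
Rodrigues: sinθ=0.18425, 1−cosθ=0.01712; R = I + sinθ·[k]× + (1−cosθ)·[k]×²:
    [+0.99593 +0.02654 +0.08612]
    [-0.04008 +0.98639 +0.15947]
    [-0.08072 -0.16228 +0.98344]
t = (-0.0704, -0.0121, 0.4439) m
M0: Pc = R·M0+t = (-0.17170, +0.09517, +0.43538); u = 664.8·(-0.17170)/0.43538 + 310.9 = 48.7203, v = 544.9·(+0.09517)/0.43538 + 243.7 = 362.8053
M1: Pc = R·M1+t = (+0.03645, +0.08679, +0.41851); u = 664.8·(+0.03645)/0.41851 + 310.9 = 368.7982, v = 544.9·(+0.08679)/0.41851 + 243.7 = 356.7008
M2: Pc = R·M2+t = (+0.03090, -0.11937, +0.45242); u = 664.8·(+0.03090)/0.45242 + 310.9 = 356.3070, v = 544.9·(-0.11937)/0.45242 + 243.7 = 99.9356
M3: Pc = R·M3+t = (-0.17725, -0.11099, +0.46929); u = 664.8·(-0.17725)/0.46929 + 310.9 = 59.8103, v = 544.9·(-0.11099)/0.46929 + 243.7 = 114.8291

c0=(48.72, 362.81) c1=(368.80, 356.70) c2=(356.31, 99.94) c3=(59.81, 114.83)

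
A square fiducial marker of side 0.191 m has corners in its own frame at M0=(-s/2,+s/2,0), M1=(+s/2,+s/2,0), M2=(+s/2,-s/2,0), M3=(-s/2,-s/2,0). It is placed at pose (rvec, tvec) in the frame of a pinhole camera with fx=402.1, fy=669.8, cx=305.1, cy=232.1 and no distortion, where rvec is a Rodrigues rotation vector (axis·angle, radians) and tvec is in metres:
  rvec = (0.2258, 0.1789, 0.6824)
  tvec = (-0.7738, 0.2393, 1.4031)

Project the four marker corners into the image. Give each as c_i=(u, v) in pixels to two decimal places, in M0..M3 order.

c0=(52.08, 348.65) c1=(90.27, 407.81) c2=(116.15, 343.91) c3=(76.25, 283.38)

Intrinsics K: fx=402.1, fy=669.8, cx=305.1, cy=232.1
Marker side s = 0.191 m; corners in marker frame (Z=0):
  M0 = (-0.0955, +0.0955, 0)
  M1 = (+0.0955, +0.0955, 0)
  M2 = (+0.0955, -0.0955, 0)
  M3 = (-0.0955, -0.0955, 0)
rvec = (0.2258, 0.1789, 0.6824), |rvec| = θ = 0.74072 rad = 42.440°
Rodrigues: sinθ=0.67482, 1−cosθ=0.26201; R = I + sinθ·[k]× + (1−cosθ)·[k]×²:
    [+0.76233 -0.60240 +0.23657]
    [+0.64098 +0.75327 -0.14741]
    [-0.08940 +0.26401 +0.96037]
t = (-0.7738, 0.2393, 1.4031) m
M0: Pc = R·M0+t = (-0.90413, +0.25002, +1.43685); u = 402.1·(-0.90413)/1.43685 + 305.1 = 52.0804, v = 669.8·(+0.25002)/1.43685 + 232.1 = 348.6506
M1: Pc = R·M1+t = (-0.75853, +0.37245, +1.41978); u = 402.1·(-0.75853)/1.41978 + 305.1 = 90.2749, v = 669.8·(+0.37245)/1.41978 + 232.1 = 407.8092
M2: Pc = R·M2+t = (-0.64347, +0.22858, +1.36935); u = 402.1·(-0.64347)/1.36935 + 305.1 = 116.1500, v = 669.8·(+0.22858)/1.36935 + 232.1 = 343.9052
M3: Pc = R·M3+t = (-0.78907, +0.10615, +1.38642); u = 402.1·(-0.78907)/1.38642 + 305.1 = 76.2476, v = 669.8·(+0.10615)/1.38642 + 232.1 = 283.3821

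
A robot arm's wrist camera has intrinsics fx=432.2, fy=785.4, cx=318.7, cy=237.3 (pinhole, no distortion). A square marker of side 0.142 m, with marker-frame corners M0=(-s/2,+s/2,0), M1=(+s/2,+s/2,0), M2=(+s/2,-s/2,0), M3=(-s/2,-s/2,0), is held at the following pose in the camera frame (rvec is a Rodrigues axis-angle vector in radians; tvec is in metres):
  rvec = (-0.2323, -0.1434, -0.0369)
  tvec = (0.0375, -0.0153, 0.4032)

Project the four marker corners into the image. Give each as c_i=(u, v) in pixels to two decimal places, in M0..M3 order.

Intrinsics K: fx=432.2, fy=785.4, cx=318.7, cy=237.3
Marker side s = 0.142 m; corners in marker frame (Z=0):
  M0 = (-0.0710, +0.0710, 0)
  M1 = (+0.0710, +0.0710, 0)
  M2 = (+0.0710, -0.0710, 0)
  M3 = (-0.0710, -0.0710, 0)
rvec = (-0.2323, -0.1434, -0.0369), |rvec| = θ = 0.27548 rad = 15.784°
Rodrigues: sinθ=0.27201, 1−cosθ=0.03770; R = I + sinθ·[k]× + (1−cosθ)·[k]×²:
    [+0.98911 +0.05299 -0.13733]
    [-0.01988 +0.97251 +0.23200]
    [+0.14585 -0.22674 +0.96297]
t = (0.0375, -0.0153, 0.4032) m
M0: Pc = R·M0+t = (-0.02896, +0.05516, +0.37675); u = 432.2·(-0.02896)/0.37675 + 318.7 = 285.4721, v = 785.4·(+0.05516)/0.37675 + 237.3 = 352.2921
M1: Pc = R·M1+t = (+0.11149, +0.05234, +0.39746); u = 432.2·(+0.11149)/0.39746 + 318.7 = 439.9342, v = 785.4·(+0.05234)/0.39746 + 237.3 = 340.7204
M2: Pc = R·M2+t = (+0.10396, -0.08576, +0.42965); u = 432.2·(+0.10396)/0.42965 + 318.7 = 423.2806, v = 785.4·(-0.08576)/0.42965 + 237.3 = 80.5321
M3: Pc = R·M3+t = (-0.03649, -0.08294, +0.40894); u = 432.2·(-0.03649)/0.40894 + 318.7 = 280.1363, v = 785.4·(-0.08294)/0.40894 + 237.3 = 78.0154

c0=(285.47, 352.29) c1=(439.93, 340.72) c2=(423.28, 80.53) c3=(280.14, 78.02)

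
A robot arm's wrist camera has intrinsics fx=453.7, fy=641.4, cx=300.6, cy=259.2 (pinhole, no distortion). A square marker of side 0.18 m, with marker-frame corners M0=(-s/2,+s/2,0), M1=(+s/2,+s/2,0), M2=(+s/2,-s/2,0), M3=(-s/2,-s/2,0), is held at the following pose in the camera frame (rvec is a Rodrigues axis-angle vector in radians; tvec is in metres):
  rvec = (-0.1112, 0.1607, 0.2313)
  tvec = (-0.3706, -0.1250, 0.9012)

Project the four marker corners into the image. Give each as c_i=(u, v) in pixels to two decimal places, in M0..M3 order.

c0=(61.68, 218.50) c1=(142.70, 245.87) c2=(167.21, 121.19) c3=(86.82, 98.46)

Intrinsics K: fx=453.7, fy=641.4, cx=300.6, cy=259.2
Marker side s = 0.18 m; corners in marker frame (Z=0):
  M0 = (-0.0900, +0.0900, 0)
  M1 = (+0.0900, +0.0900, 0)
  M2 = (+0.0900, -0.0900, 0)
  M3 = (-0.0900, -0.0900, 0)
rvec = (-0.1112, 0.1607, 0.2313), |rvec| = θ = 0.30280 rad = 17.349°
Rodrigues: sinθ=0.29820, 1−cosθ=0.04550; R = I + sinθ·[k]× + (1−cosθ)·[k]×²:
    [+0.96064 -0.23665 +0.14549]
    [+0.21891 +0.96732 +0.12795]
    [-0.17102 -0.09107 +0.98105]
t = (-0.3706, -0.1250, 0.9012) m
M0: Pc = R·M0+t = (-0.47836, -0.05764, +0.90840); u = 453.7·(-0.47836)/0.90840 + 300.6 = 61.6842, v = 641.4·(-0.05764)/0.90840 + 259.2 = 218.4990
M1: Pc = R·M1+t = (-0.30544, -0.01824, +0.87761); u = 453.7·(-0.30544)/0.87761 + 300.6 = 142.6961, v = 641.4·(-0.01824)/0.87761 + 259.2 = 245.8701
M2: Pc = R·M2+t = (-0.26284, -0.19236, +0.89400); u = 453.7·(-0.26284)/0.89400 + 300.6 = 167.2088, v = 641.4·(-0.19236)/0.89400 + 259.2 = 121.1947
M3: Pc = R·M3+t = (-0.43576, -0.23176, +0.92479); u = 453.7·(-0.43576)/0.92479 + 300.6 = 86.8169, v = 641.4·(-0.23176)/0.92479 + 259.2 = 98.4588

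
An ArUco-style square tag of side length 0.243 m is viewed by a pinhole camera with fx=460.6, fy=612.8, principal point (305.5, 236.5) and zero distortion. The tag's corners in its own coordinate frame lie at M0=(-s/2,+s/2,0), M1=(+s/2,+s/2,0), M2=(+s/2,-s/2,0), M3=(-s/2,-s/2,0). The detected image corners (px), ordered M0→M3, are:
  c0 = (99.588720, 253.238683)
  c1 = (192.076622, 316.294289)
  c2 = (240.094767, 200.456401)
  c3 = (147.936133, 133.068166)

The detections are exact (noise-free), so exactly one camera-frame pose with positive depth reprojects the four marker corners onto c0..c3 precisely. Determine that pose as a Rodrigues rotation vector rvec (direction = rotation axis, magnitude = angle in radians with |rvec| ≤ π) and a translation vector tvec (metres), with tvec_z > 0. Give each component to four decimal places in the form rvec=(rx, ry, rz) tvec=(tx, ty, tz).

rvec=(0.0885, -0.1194, 0.5077) tvec=(-0.3224, -0.0177, 1.0997)

Intrinsics K: fx=460.6, fy=612.8, cx=305.5, cy=236.5
Marker side s = 0.243 m; corners in marker frame (Z=0):
  M0 = (-0.1215, +0.1215, 0)
  M1 = (+0.1215, +0.1215, 0)
  M2 = (+0.1215, -0.1215, 0)
  M3 = (-0.1215, -0.1215, 0)
Detected image corners:
  c0 = (99.588720, 253.238683) px
  c1 = (192.076622, 316.294289) px
  c2 = (240.094767, 200.456401) px
  c3 = (147.936133, 133.068166) px
Planar DLT: solve 8×8 A·h = b for H (H[2,2]=1):
  H  [+400.93169 -189.80894 +170.47129]
  H  [+296.24530 +496.72551 +226.61105]
  H  [+0.12356 +0.04981 +1.00000]
B = K⁻¹H; ‖b₁‖=0.909324, ‖b₂‖=0.909324; λ = 2/(‖b₁‖+‖b₂‖) = 1.099718, sign → tz>0 ⇒ λ=+1.099718
r₁ = λ·B[:,0] = (+0.86713,+0.47919,+0.13589); r₂ = λ·B[:,1] = (-0.48952,+0.87027,+0.05478)
r₃ = r₁×r₂ = (-0.09201,-0.11402,+0.98921); SVD([r₁ r₂ r₃]) → R = UVᵀ:
  R  [+0.86713 -0.48952 -0.09201]
  R  [+0.47919 +0.87027 -0.11402]
  R  [+0.13589 +0.05478 +0.98921]
t = (-0.32239, -0.01775, +1.09972) m
tr R = 2.726609; θ = arccos((tr R − 1)/2) = 0.529015 rad = 30.310°
axis k = ((R−Rᵀ)₃₂, (R−Rᵀ)₁₃, (R−Rᵀ)₂₁) / (2 sinθ) = (+0.167227, -0.225779, +0.959718)
rvec = θ·k = (+0.088466, -0.119440, +0.507706)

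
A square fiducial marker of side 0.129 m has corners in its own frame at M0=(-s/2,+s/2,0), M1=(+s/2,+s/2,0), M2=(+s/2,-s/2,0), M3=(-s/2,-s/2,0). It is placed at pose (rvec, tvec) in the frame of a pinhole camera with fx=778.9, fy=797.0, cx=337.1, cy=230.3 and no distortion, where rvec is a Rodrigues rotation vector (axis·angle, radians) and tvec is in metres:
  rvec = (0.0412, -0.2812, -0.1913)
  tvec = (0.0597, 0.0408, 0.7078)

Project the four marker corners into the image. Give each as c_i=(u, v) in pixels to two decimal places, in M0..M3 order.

c0=(349.01, 364.03) c1=(478.26, 330.36) c2=(454.61, 191.67) c3=(322.53, 218.67)

Intrinsics K: fx=778.9, fy=797.0, cx=337.1, cy=230.3
Marker side s = 0.129 m; corners in marker frame (Z=0):
  M0 = (-0.0645, +0.0645, 0)
  M1 = (+0.0645, +0.0645, 0)
  M2 = (+0.0645, -0.0645, 0)
  M3 = (-0.0645, -0.0645, 0)
rvec = (0.0412, -0.2812, -0.1913), |rvec| = θ = 0.34259 rad = 19.629°
Rodrigues: sinθ=0.33593, 1−cosθ=0.05811; R = I + sinθ·[k]× + (1−cosθ)·[k]×²:
    [+0.94273 +0.18184 -0.27963]
    [-0.19332 +0.98104 -0.01376]
    [+0.27183 +0.06703 +0.96001]
t = (0.0597, 0.0408, 0.7078) m
M0: Pc = R·M0+t = (+0.01062, +0.11655, +0.69459); u = 778.9·(+0.01062)/0.69459 + 337.1 = 349.0123, v = 797.0·(+0.11655)/0.69459 + 230.3 = 364.0293
M1: Pc = R·M1+t = (+0.13223, +0.09161, +0.72966); u = 778.9·(+0.13223)/0.72966 + 337.1 = 478.2592, v = 797.0·(+0.09161)/0.72966 + 230.3 = 330.3631
M2: Pc = R·M2+t = (+0.10878, -0.03495, +0.72101); u = 778.9·(+0.10878)/0.72101 + 337.1 = 454.6109, v = 797.0·(-0.03495)/0.72101 + 230.3 = 191.6709
M3: Pc = R·M3+t = (-0.01283, -0.01001, +0.68594); u = 778.9·(-0.01283)/0.68594 + 337.1 = 322.5257, v = 797.0·(-0.01001)/0.68594 + 230.3 = 218.6715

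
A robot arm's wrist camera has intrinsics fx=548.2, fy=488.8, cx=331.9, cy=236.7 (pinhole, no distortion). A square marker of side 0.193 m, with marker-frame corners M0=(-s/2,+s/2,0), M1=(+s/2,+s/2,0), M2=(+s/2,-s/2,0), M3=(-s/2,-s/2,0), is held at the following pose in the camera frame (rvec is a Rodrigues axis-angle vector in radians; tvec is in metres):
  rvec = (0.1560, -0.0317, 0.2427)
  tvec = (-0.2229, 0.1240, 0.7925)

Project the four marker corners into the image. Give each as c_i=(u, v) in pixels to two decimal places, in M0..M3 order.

c0=(99.63, 354.71) c1=(228.85, 380.83) c2=(257.71, 270.63) c3=(124.02, 242.16)

Intrinsics K: fx=548.2, fy=488.8, cx=331.9, cy=236.7
Marker side s = 0.193 m; corners in marker frame (Z=0):
  M0 = (-0.0965, +0.0965, 0)
  M1 = (+0.0965, +0.0965, 0)
  M2 = (+0.0965, -0.0965, 0)
  M3 = (-0.0965, -0.0965, 0)
rvec = (0.1560, -0.0317, 0.2427), |rvec| = θ = 0.29025 rad = 16.630°
Rodrigues: sinθ=0.28619, 1−cosθ=0.04183; R = I + sinθ·[k]× + (1−cosθ)·[k]×²:
    [+0.97026 -0.24176 -0.01246]
    [+0.23685 +0.95867 -0.15764]
    [+0.05005 +0.15000 +0.98742]
t = (-0.2229, 0.1240, 0.7925) m
M0: Pc = R·M0+t = (-0.33986, +0.19366, +0.80214); u = 548.2·(-0.33986)/0.80214 + 331.9 = 99.6338, v = 488.8·(+0.19366)/0.80214 + 236.7 = 354.7073
M1: Pc = R·M1+t = (-0.15260, +0.23937, +0.81181); u = 548.2·(-0.15260)/0.81181 + 331.9 = 228.8512, v = 488.8·(+0.23937)/0.81181 + 236.7 = 380.8270
M2: Pc = R·M2+t = (-0.10594, +0.05434, +0.78286); u = 548.2·(-0.10594)/0.78286 + 331.9 = 257.7146, v = 488.8·(+0.05434)/0.78286 + 236.7 = 270.6316
M3: Pc = R·M3+t = (-0.29320, +0.00863, +0.77319); u = 548.2·(-0.29320)/0.77319 + 331.9 = 124.0196, v = 488.8·(+0.00863)/0.77319 + 236.7 = 242.1570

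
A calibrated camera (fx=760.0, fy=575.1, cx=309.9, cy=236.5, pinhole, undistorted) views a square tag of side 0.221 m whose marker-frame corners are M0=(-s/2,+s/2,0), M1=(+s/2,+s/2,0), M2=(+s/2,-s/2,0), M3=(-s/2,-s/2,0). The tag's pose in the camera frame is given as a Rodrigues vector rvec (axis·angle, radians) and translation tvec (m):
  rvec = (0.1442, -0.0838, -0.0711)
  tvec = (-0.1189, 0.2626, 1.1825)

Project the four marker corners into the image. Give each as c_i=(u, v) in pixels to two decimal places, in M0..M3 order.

c0=(168.39, 420.22) c1=(308.69, 409.51) c2=(299.41, 307.49) c3=(155.05, 316.98)

Intrinsics K: fx=760.0, fy=575.1, cx=309.9, cy=236.5
Marker side s = 0.221 m; corners in marker frame (Z=0):
  M0 = (-0.1105, +0.1105, 0)
  M1 = (+0.1105, +0.1105, 0)
  M2 = (+0.1105, -0.1105, 0)
  M3 = (-0.1105, -0.1105, 0)
rvec = (0.1442, -0.0838, -0.0711), |rvec| = θ = 0.18130 rad = 10.388°
Rodrigues: sinθ=0.18031, 1−cosθ=0.01639; R = I + sinθ·[k]× + (1−cosθ)·[k]×²:
    [+0.99398 +0.06469 -0.08845]
    [-0.07674 +0.98711 -0.14044]
    [+0.07823 +0.14638 +0.98613]
t = (-0.1189, 0.2626, 1.1825) m
M0: Pc = R·M0+t = (-0.22159, +0.38016, +1.19003); u = 760.0·(-0.22159)/1.19003 + 309.9 = 168.3861, v = 575.1·(+0.38016)/1.19003 + 236.5 = 420.2156
M1: Pc = R·M1+t = (-0.00192, +0.36320, +1.20732); u = 760.0·(-0.00192)/1.20732 + 309.9 = 308.6928, v = 575.1·(+0.36320)/1.20732 + 236.5 = 409.5066
M2: Pc = R·M2+t = (-0.01621, +0.14504, +1.17497); u = 760.0·(-0.01621)/1.17497 + 309.9 = 299.4129, v = 575.1·(+0.14504)/1.17497 + 236.5 = 307.4936
M3: Pc = R·M3+t = (-0.23588, +0.16200, +1.15768); u = 760.0·(-0.23588)/1.15768 + 309.9 = 155.0468, v = 575.1·(+0.16200)/1.15768 + 236.5 = 316.9784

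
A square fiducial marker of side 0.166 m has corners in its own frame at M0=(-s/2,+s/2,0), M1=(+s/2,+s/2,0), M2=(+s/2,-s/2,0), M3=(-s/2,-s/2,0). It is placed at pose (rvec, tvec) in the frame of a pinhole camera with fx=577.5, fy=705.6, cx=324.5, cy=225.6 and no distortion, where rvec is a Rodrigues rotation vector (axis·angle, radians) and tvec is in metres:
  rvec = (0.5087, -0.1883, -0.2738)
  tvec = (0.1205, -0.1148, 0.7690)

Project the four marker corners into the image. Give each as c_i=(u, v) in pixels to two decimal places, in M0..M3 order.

Intrinsics K: fx=577.5, fy=705.6, cx=324.5, cy=225.6
Marker side s = 0.166 m; corners in marker frame (Z=0):
  M0 = (-0.0830, +0.0830, 0)
  M1 = (+0.0830, +0.0830, 0)
  M2 = (+0.0830, -0.0830, 0)
  M3 = (-0.0830, -0.0830, 0)
rvec = (0.5087, -0.1883, -0.2738), |rvec| = θ = 0.60762 rad = 34.814°
Rodrigues: sinθ=0.57091, 1−cosθ=0.17899; R = I + sinθ·[k]× + (1−cosθ)·[k]×²:
    [+0.94647 +0.21082 -0.24445]
    [-0.30370 +0.83820 -0.45298]
    [+0.10940 +0.50297 +0.85735]
t = (0.1205, -0.1148, 0.7690) m
M0: Pc = R·M0+t = (+0.05944, -0.02002, +0.80167); u = 577.5·(+0.05944)/0.80167 + 324.5 = 367.3202, v = 705.6·(-0.02002)/0.80167 + 225.6 = 207.9770
M1: Pc = R·M1+t = (+0.21655, -0.07044, +0.81983); u = 577.5·(+0.21655)/0.81983 + 324.5 = 477.0451, v = 705.6·(-0.07044)/0.81983 + 225.6 = 164.9775
M2: Pc = R·M2+t = (+0.18156, -0.20958, +0.73633); u = 577.5·(+0.18156)/0.73633 + 324.5 = 466.8946, v = 705.6·(-0.20958)/0.73633 + 225.6 = 24.7700
M3: Pc = R·M3+t = (+0.02445, -0.15916, +0.71817); u = 577.5·(+0.02445)/0.71817 + 324.5 = 344.1569, v = 705.6·(-0.15916)/0.71817 + 225.6 = 69.2230

c0=(367.32, 207.98) c1=(477.05, 164.98) c2=(466.89, 24.77) c3=(344.16, 69.22)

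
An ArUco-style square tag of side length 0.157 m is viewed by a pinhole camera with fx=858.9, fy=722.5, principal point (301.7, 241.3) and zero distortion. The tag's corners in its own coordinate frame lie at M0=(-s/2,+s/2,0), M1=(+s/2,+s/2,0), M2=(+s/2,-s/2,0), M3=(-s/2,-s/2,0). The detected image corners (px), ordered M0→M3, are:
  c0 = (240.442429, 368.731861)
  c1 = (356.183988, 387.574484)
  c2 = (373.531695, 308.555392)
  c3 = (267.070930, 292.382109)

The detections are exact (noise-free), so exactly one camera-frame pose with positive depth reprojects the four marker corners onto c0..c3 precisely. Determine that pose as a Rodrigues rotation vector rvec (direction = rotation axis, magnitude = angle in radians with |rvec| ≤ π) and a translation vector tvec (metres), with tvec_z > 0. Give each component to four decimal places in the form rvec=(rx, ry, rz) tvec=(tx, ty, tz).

Intrinsics K: fx=858.9, fy=722.5, cx=301.7, cy=241.3
Marker side s = 0.157 m; corners in marker frame (Z=0):
  M0 = (-0.0785, +0.0785, 0)
  M1 = (+0.0785, +0.0785, 0)
  M2 = (+0.0785, -0.0785, 0)
  M3 = (-0.0785, -0.0785, 0)
Detected image corners:
  c0 = (240.442429, 368.731861) px
  c1 = (356.183988, 387.574484) px
  c2 = (373.531695, 308.555392) px
  c3 = (267.070930, 292.382109) px
Planar DLT: solve 8×8 A·h = b for H (H[2,2]=1):
  H  [+677.07408 -310.64230 +309.36957]
  H  [+79.00736 +307.84464 +337.56637]
  H  [-0.09472 -0.55081 +1.00000]
B = K⁻¹H; ‖b₁‖=0.838951, ‖b₂‖=0.838951; λ = 2/(‖b₁‖+‖b₂‖) = 1.191965, sign → tz>0 ⇒ λ=+1.191965
r₁ = λ·B[:,0] = (+0.97929,+0.16805,-0.11291); r₂ = λ·B[:,1] = (-0.20048,+0.72715,-0.65655)
r₃ = r₁×r₂ = (-0.02824,+0.66559,+0.74578); SVD([r₁ r₂ r₃]) → R = UVᵀ:
  R  [+0.97929 -0.20048 -0.02824]
  R  [+0.16805 +0.72715 +0.66559]
  R  [-0.11291 -0.65655 +0.74578]
t = (+0.01064, +0.15882, +1.19197) m
tr R = 2.452224; θ = arccos((tr R − 1)/2) = 0.758146 rad = 43.439°
axis k = ((R−Rᵀ)₃₂, (R−Rᵀ)₁₃, (R−Rᵀ)₂₁) / (2 sinθ) = (-0.961451, +0.061573, +0.267995)
rvec = θ·k = (-0.728920, +0.046681, +0.203179)

rvec=(-0.7289, 0.0467, 0.2032) tvec=(0.0106, 0.1588, 1.1920)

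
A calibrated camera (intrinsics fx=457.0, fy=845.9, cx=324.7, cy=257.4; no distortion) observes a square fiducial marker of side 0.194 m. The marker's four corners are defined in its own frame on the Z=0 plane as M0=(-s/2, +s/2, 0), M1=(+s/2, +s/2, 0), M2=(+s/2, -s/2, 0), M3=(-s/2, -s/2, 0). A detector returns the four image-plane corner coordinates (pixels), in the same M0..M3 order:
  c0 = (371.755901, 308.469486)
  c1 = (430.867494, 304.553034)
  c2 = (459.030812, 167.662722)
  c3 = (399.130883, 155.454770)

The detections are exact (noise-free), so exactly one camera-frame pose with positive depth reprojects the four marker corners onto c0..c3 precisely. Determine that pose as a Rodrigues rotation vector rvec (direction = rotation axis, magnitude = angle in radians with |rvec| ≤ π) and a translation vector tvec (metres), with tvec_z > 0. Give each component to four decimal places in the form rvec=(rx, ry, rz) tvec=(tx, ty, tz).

Intrinsics K: fx=457.0, fy=845.9, cx=324.7, cy=257.4
Marker side s = 0.194 m; corners in marker frame (Z=0):
  M0 = (-0.0970, +0.0970, 0)
  M1 = (+0.0970, +0.0970, 0)
  M2 = (+0.0970, -0.0970, 0)
  M3 = (-0.0970, -0.0970, 0)
Detected image corners:
  c0 = (371.755901, 308.469486) px
  c1 = (430.867494, 304.553034) px
  c2 = (459.030812, 167.662722) px
  c3 = (399.130883, 155.454770) px
Planar DLT: solve 8×8 A·h = b for H (H[2,2]=1):
  H  [+540.80219 -5.63473 +416.37736]
  H  [+152.01037 +822.47535 +236.47854]
  H  [+0.56392 +0.33145 +1.00000]
B = K⁻¹H; ‖b₁‖=0.964729, ‖b₂‖=0.964729; λ = 2/(‖b₁‖+‖b₂‖) = 1.036560, sign → tz>0 ⇒ λ=+1.036560
r₁ = λ·B[:,0] = (+0.81132,+0.00840,+0.58454); r₂ = λ·B[:,1] = (-0.25689,+0.90331,+0.34357)
r₃ = r₁×r₂ = (-0.52513,-0.42890,+0.73504); SVD([r₁ r₂ r₃]) → R = UVᵀ:
  R  [+0.81132 -0.25689 -0.52513]
  R  [+0.00840 +0.90331 -0.42890]
  R  [+0.58454 +0.34357 +0.73504]
t = (+0.20794, -0.02564, +1.03656) m
tr R = 2.449674; θ = arccos((tr R − 1)/2) = 0.759999 rad = 43.545°
axis k = ((R−Rᵀ)₃₂, (R−Rᵀ)₁₃, (R−Rᵀ)₂₁) / (2 sinθ) = (+0.560638, -0.805365, +0.192540)
rvec = θ·k = (+0.426084, -0.612077, +0.146330)

rvec=(0.4261, -0.6121, 0.1463) tvec=(0.2079, -0.0256, 1.0366)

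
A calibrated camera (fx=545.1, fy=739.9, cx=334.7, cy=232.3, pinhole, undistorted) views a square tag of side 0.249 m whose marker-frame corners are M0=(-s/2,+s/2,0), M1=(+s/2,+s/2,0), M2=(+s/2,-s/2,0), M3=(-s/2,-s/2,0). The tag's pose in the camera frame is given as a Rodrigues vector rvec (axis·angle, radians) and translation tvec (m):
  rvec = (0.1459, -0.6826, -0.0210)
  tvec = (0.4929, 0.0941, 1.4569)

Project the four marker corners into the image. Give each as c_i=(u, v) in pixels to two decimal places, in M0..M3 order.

c0=(488.00, 351.87) c1=(540.44, 331.88) c2=(547.75, 214.03) c3=(494.80, 221.03)

Intrinsics K: fx=545.1, fy=739.9, cx=334.7, cy=232.3
Marker side s = 0.249 m; corners in marker frame (Z=0):
  M0 = (-0.1245, +0.1245, 0)
  M1 = (+0.1245, +0.1245, 0)
  M2 = (+0.1245, -0.1245, 0)
  M3 = (-0.1245, -0.1245, 0)
rvec = (0.1459, -0.6826, -0.0210), |rvec| = θ = 0.69833 rad = 40.012°
Rodrigues: sinθ=0.64294, 1−cosθ=0.23409; R = I + sinθ·[k]× + (1−cosθ)·[k]×²:
    [+0.77613 -0.02847 -0.62993]
    [-0.06714 +0.98957 -0.12745]
    [+0.62699 +0.14121 +0.76613]
t = (0.4929, 0.0941, 1.4569) m
M0: Pc = R·M0+t = (+0.39273, +0.22566, +1.39642); u = 545.1·(+0.39273)/1.39642 + 334.7 = 488.0030, v = 739.9·(+0.22566)/1.39642 + 232.3 = 351.8672
M1: Pc = R·M1+t = (+0.58598, +0.20894, +1.55254); u = 545.1·(+0.58598)/1.55254 + 334.7 = 540.4401, v = 739.9·(+0.20894)/1.55254 + 232.3 = 331.8766
M2: Pc = R·M2+t = (+0.59307, -0.03746, +1.51738); u = 545.1·(+0.59307)/1.51738 + 334.7 = 547.7542, v = 739.9·(-0.03746)/1.51738 + 232.3 = 214.0337
M3: Pc = R·M3+t = (+0.39982, -0.02074, +1.36126); u = 545.1·(+0.39982)/1.36126 + 334.7 = 494.8015, v = 739.9·(-0.02074)/1.36126 + 232.3 = 221.0255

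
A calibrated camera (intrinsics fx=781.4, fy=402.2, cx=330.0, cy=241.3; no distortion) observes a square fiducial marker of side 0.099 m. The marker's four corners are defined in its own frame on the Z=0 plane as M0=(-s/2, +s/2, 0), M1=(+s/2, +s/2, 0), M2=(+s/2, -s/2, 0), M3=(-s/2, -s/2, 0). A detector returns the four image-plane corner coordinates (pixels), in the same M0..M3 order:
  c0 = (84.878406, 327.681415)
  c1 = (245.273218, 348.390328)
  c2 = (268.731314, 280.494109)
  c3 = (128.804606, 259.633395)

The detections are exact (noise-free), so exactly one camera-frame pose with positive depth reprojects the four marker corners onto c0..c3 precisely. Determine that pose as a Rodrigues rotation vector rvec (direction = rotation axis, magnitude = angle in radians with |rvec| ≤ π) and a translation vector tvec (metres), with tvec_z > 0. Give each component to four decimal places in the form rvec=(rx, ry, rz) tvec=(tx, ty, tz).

rvec=(-0.6804, -0.3090, 0.2164) tvec=(-0.0936, 0.0760, 0.5029)

Intrinsics K: fx=781.4, fy=402.2, cx=330.0, cy=241.3
Marker side s = 0.099 m; corners in marker frame (Z=0):
  M0 = (-0.0495, +0.0495, 0)
  M1 = (+0.0495, +0.0495, 0)
  M2 = (+0.0495, -0.0495, 0)
  M3 = (-0.0495, -0.0495, 0)
Detected image corners:
  c0 = (84.878406, 327.681415) px
  c1 = (245.273218, 348.390328) px
  c2 = (268.731314, 280.494109) px
  c3 = (128.804606, 259.633395) px
Planar DLT: solve 8×8 A·h = b for H (H[2,2]=1):
  H  [+1585.72183 -571.73578 +184.53505]
  H  [+336.20655 +296.25925 +302.10375]
  H  [+0.41510 -1.28371 +1.00000]
B = K⁻¹H; ‖b₁‖=1.988508, ‖b₂‖=1.988508; λ = 2/(‖b₁‖+‖b₂‖) = 0.502889, sign → tz>0 ⇒ λ=+0.502889
r₁ = λ·B[:,0] = (+0.93237,+0.29514,+0.20875); r₂ = λ·B[:,1] = (-0.09532,+0.75773,-0.64556)
r₃ = r₁×r₂ = (-0.34871,+0.58201,+0.73462); SVD([r₁ r₂ r₃]) → R = UVᵀ:
  R  [+0.93237 -0.09532 -0.34871]
  R  [+0.29514 +0.75773 +0.58201]
  R  [+0.20875 -0.64556 +0.73462]
t = (-0.09362, +0.07603, +0.50289) m
tr R = 2.424729; θ = arccos((tr R − 1)/2) = 0.777935 rad = 44.572°
axis k = ((R−Rᵀ)₃₂, (R−Rᵀ)₁₃, (R−Rᵀ)₂₁) / (2 sinθ) = (-0.874577, -0.397154, +0.278179)
rvec = θ·k = (-0.680364, -0.308960, +0.216405)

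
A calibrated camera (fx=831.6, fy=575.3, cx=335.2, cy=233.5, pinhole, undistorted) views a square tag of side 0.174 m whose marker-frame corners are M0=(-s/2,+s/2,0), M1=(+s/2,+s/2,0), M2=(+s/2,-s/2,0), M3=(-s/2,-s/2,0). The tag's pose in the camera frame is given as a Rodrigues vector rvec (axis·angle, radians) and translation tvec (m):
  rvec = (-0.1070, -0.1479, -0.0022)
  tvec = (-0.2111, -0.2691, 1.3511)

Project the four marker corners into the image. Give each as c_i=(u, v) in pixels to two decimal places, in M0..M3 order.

c0=(149.82, 154.25) c1=(258.97, 156.17) c2=(258.94, 84.72) c3=(151.28, 81.47)

Intrinsics K: fx=831.6, fy=575.3, cx=335.2, cy=233.5
Marker side s = 0.174 m; corners in marker frame (Z=0):
  M0 = (-0.0870, +0.0870, 0)
  M1 = (+0.0870, +0.0870, 0)
  M2 = (+0.0870, -0.0870, 0)
  M3 = (-0.0870, -0.0870, 0)
rvec = (-0.1070, -0.1479, -0.0022), |rvec| = θ = 0.18256 rad = 10.460°
Rodrigues: sinθ=0.18155, 1−cosθ=0.01662; R = I + sinθ·[k]× + (1−cosθ)·[k]×²:
    [+0.98909 +0.01008 -0.14696]
    [+0.00570 +0.99429 +0.10657]
    [+0.14720 -0.10624 +0.98338]
t = (-0.2111, -0.2691, 1.3511) m
M0: Pc = R·M0+t = (-0.29627, -0.18309, +1.32905); u = 831.6·(-0.29627)/1.32905 + 335.2 = 149.8184, v = 575.3·(-0.18309)/1.32905 + 233.5 = 154.2454
M1: Pc = R·M1+t = (-0.12417, -0.18210, +1.35466); u = 831.6·(-0.12417)/1.35466 + 335.2 = 258.9732, v = 575.3·(-0.18210)/1.35466 + 233.5 = 156.1652
M2: Pc = R·M2+t = (-0.12593, -0.35511, +1.37315); u = 831.6·(-0.12593)/1.37315 + 335.2 = 258.9374, v = 575.3·(-0.35511)/1.37315 + 233.5 = 84.7230
M3: Pc = R·M3+t = (-0.29803, -0.35610, +1.34754); u = 831.6·(-0.29803)/1.34754 + 335.2 = 151.2794, v = 575.3·(-0.35610)/1.34754 + 233.5 = 81.4716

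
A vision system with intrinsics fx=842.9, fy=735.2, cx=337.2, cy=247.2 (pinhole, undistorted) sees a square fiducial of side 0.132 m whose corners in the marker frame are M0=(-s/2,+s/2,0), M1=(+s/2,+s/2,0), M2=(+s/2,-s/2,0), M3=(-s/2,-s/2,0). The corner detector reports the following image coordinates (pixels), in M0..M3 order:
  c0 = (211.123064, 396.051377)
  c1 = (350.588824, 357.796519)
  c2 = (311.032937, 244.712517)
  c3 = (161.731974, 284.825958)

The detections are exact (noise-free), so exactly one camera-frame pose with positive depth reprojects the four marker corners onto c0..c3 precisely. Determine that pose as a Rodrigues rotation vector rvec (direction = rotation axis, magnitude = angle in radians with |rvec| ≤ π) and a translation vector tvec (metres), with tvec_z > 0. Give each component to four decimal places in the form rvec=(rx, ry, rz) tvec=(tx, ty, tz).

rvec=(0.3712, -0.0926, -0.2887) tvec=(-0.0681, 0.0759, 0.7393)

Intrinsics K: fx=842.9, fy=735.2, cx=337.2, cy=247.2
Marker side s = 0.132 m; corners in marker frame (Z=0):
  M0 = (-0.0660, +0.0660, 0)
  M1 = (+0.0660, +0.0660, 0)
  M2 = (+0.0660, -0.0660, 0)
  M3 = (-0.0660, -0.0660, 0)
Detected image corners:
  c0 = (211.123064, 396.051377) px
  c1 = (350.588824, 357.796519) px
  c2 = (311.032937, 244.712517) px
  c3 = (161.731974, 284.825958) px
Planar DLT: solve 8×8 A·h = b for H (H[2,2]=1):
  H  [+1105.36634 +466.32150 +259.58975]
  H  [-280.75639 +1010.36751 +322.63627]
  H  [+0.04943 +0.50082 +1.00000]
B = K⁻¹H; ‖b₁‖=1.352590, ‖b₂‖=1.352590; λ = 2/(‖b₁‖+‖b₂‖) = 0.739322, sign → tz>0 ⇒ λ=+0.739322
r₁ = λ·B[:,0] = (+0.95492,-0.29462,+0.03655); r₂ = λ·B[:,1] = (+0.26089,+0.89153,+0.37027)
r₃ = r₁×r₂ = (-0.14167,-0.34404,+0.92820); SVD([r₁ r₂ r₃]) → R = UVᵀ:
  R  [+0.95492 +0.26089 -0.14167]
  R  [-0.29462 +0.89154 -0.34404]
  R  [+0.03655 +0.37027 +0.92820]
t = (-0.06807, +0.07586, +0.73932) m
tr R = 2.774655; θ = arccos((tr R − 1)/2) = 0.479279 rad = 27.461°
axis k = ((R−Rᵀ)₃₂, (R−Rᵀ)₁₃, (R−Rᵀ)₂₁) / (2 sinθ) = (+0.774508, -0.193238, -0.602326)
rvec = θ·k = (+0.371205, -0.092615, -0.288682)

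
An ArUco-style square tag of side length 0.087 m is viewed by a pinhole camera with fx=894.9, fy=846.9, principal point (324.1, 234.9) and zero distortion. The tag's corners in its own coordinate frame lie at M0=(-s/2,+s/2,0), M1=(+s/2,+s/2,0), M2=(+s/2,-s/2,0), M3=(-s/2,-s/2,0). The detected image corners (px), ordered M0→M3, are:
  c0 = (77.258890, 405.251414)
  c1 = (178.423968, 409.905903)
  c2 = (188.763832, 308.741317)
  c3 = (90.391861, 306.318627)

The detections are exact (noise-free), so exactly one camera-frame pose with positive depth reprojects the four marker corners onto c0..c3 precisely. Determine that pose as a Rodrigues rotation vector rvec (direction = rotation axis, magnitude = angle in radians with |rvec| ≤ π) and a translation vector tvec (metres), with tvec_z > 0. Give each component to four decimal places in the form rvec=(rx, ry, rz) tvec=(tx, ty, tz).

rvec=(-0.2662, 0.1787, 0.0333) tvec=(-0.1573, 0.1062, 0.7379)

Intrinsics K: fx=894.9, fy=846.9, cx=324.1, cy=234.9
Marker side s = 0.087 m; corners in marker frame (Z=0):
  M0 = (-0.0435, +0.0435, 0)
  M1 = (+0.0435, +0.0435, 0)
  M2 = (+0.0435, -0.0435, 0)
  M3 = (-0.0435, -0.0435, 0)
Detected image corners:
  c0 = (77.258890, 405.251414) px
  c1 = (178.423968, 409.905903) px
  c2 = (188.763832, 308.741317) px
  c3 = (90.391861, 306.318627) px
Planar DLT: solve 8×8 A·h = b for H (H[2,2]=1):
  H  [+1113.89379 -181.93640 +133.26962]
  H  [-46.76795 +1024.52747 +356.77284]
  H  [-0.24401 -0.35050 +1.00000]
B = K⁻¹H; ‖b₁‖=1.355288, ‖b₂‖=1.355288; λ = 2/(‖b₁‖+‖b₂‖) = 0.737850, sign → tz>0 ⇒ λ=+0.737850
r₁ = λ·B[:,0] = (+0.98362,+0.00919,-0.18004); r₂ = λ·B[:,1] = (-0.05635,+0.96434,-0.25861)
r₃ = r₁×r₂ = (+0.17124,+0.26452,+0.94905); SVD([r₁ r₂ r₃]) → R = UVᵀ:
  R  [+0.98362 -0.05635 +0.17124]
  R  [+0.00919 +0.96434 +0.26452]
  R  [-0.18004 -0.25861 +0.94905]
t = (-0.15734, +0.10618, +0.73785) m
tr R = 2.897007; θ = arccos((tr R − 1)/2) = 0.322319 rad = 18.468°
axis k = ((R−Rᵀ)₃₂, (R−Rᵀ)₁₃, (R−Rᵀ)₂₁) / (2 sinθ) = (-0.825740, +0.554483, +0.103449)
rvec = θ·k = (-0.266152, +0.178720, +0.033343)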